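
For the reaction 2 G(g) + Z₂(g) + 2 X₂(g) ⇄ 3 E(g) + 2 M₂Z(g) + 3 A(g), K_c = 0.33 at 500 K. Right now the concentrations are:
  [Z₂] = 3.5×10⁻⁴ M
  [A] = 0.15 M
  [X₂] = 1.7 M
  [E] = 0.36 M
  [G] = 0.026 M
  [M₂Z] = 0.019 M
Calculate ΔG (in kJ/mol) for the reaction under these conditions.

ΔG = -5.73 kJ/mol

Q_c = [E]³·[M₂Z]²·[A]³ / ([G]²·[Z₂]·[X₂]²) = (0.36)³·(0.019)²·(0.15)³ / ((0.026)²·(3.5×10⁻⁴)·(1.7)²) = 0.0831
ΔG = RT ln(Q_c/K_c) = (8.314 J mol⁻¹ K⁻¹)(500 K) × ln(0.0831/0.33)
   = (4.157 kJ/mol)(-1.379) = -5.73 kJ/mol
ΔG < 0, so the forward reaction is spontaneous (proceeds forward).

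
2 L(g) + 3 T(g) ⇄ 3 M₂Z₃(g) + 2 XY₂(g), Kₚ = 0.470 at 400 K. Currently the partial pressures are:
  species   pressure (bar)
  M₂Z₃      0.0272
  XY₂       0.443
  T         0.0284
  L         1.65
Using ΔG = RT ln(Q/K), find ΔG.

Qₚ = P(M₂Z₃)³·P(XY₂)² / (P(L)²·P(T)³) = (0.0272)³·(0.443)² / ((1.65)²·(0.0284)³) = 0.0633
ΔG = RT ln(Qₚ/Kₚ) = (8.314 J mol⁻¹ K⁻¹)(400 K) × ln(0.0633/0.470)
   = (3.326 kJ/mol)(-2.005) = -6.67 kJ/mol
ΔG < 0, so the forward reaction is spontaneous (proceeds forward).

ΔG = -6.67 kJ/mol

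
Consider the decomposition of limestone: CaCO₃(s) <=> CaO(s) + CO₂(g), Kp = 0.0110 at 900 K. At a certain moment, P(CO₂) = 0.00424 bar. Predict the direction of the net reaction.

in the forward direction

(CaCO₃, CaO are pure solids — omitted from Qp.)
Qp = P(CO₂) = 0.00424
Qp = 0.00424 < Kp = 0.0110, so the forward reaction proceeds.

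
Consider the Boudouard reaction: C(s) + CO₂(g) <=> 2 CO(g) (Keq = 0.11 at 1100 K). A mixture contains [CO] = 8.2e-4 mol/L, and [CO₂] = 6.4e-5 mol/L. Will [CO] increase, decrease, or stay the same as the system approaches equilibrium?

(C is a pure solid — omitted from Q.)
Q = [CO]² / [CO₂] = (8.2e-4)² / (6.4e-5) = 0.011
Q = 0.011 < Keq = 0.11: net forward reaction.
CO is a product, so it increases.

increase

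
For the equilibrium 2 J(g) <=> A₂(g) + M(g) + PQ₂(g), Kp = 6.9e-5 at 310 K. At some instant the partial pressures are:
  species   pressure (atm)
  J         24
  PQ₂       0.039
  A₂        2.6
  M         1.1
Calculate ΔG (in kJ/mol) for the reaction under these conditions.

ΔG = 2.66 kJ/mol

Qp = P(A₂)·P(M)·P(PQ₂) / P(J)² = (2.6)·(1.1)·(0.039) / (24)² = 1.94e-4
ΔG = RT ln(Qp/Kp) = (8.314 J mol⁻¹ K⁻¹)(310 K) × ln(1.94e-4/6.9e-5)
   = (2.577 kJ/mol)(1.034) = 2.66 kJ/mol
ΔG > 0, so the forward reaction is non-spontaneous (proceeds in reverse).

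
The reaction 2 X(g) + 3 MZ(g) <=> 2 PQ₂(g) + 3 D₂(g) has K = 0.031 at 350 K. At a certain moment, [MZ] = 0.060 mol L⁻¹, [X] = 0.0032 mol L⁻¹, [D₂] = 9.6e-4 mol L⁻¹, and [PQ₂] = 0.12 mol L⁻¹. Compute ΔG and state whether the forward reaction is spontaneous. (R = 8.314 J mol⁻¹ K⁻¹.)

Q = [PQ₂]²·[D₂]³ / ([X]²·[MZ]³) = (0.12)²·(9.6e-4)³ / ((0.0032)²·(0.060)³) = 0.00576
ΔG = RT ln(Q/K) = (8.314 J mol⁻¹ K⁻¹)(350 K) × ln(0.00576/0.031)
   = (2.910 kJ/mol)(-1.683) = -4.90 kJ/mol
ΔG < 0, so the forward reaction is spontaneous (proceeds forward).

ΔG = -4.90 kJ/mol; the forward reaction is spontaneous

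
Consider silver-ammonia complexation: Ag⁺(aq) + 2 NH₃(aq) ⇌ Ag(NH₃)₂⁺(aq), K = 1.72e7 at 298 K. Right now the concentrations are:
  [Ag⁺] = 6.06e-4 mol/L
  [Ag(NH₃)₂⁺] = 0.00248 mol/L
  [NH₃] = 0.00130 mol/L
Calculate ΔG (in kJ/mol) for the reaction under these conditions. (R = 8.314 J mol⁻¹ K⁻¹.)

ΔG = -4.86 kJ/mol

Q = [Ag(NH₃)₂⁺] / ([Ag⁺]·[NH₃]²) = (0.00248) / ((6.06e-4)·(0.00130)²) = 2.42e6
ΔG = RT ln(Q/K) = (8.314 J mol⁻¹ K⁻¹)(298 K) × ln(2.42e6/1.72e7)
   = (2.478 kJ/mol)(-1.961) = -4.86 kJ/mol
ΔG < 0, so the forward reaction is spontaneous (proceeds forward).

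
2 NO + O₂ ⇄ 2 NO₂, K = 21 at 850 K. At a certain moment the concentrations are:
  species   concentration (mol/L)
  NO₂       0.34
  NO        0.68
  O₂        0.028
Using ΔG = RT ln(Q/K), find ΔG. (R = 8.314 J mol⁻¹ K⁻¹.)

Q = [NO₂]² / ([NO]²·[O₂]) = (0.34)² / ((0.68)²·(0.028)) = 8.93
ΔG = RT ln(Q/K) = (8.314 J mol⁻¹ K⁻¹)(850 K) × ln(8.93/21)
   = (7.067 kJ/mol)(-0.8551) = -6.04 kJ/mol
ΔG < 0, so the forward reaction is spontaneous (proceeds forward).

ΔG = -6.04 kJ/mol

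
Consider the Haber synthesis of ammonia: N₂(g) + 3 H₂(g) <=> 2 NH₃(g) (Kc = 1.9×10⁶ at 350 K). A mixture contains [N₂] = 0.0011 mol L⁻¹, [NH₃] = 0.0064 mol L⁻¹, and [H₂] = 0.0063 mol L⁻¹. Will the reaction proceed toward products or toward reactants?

forward (toward products)

Qc = [NH₃]² / ([N₂]·[H₂]³) = (0.0064)² / ((0.0011)·(0.0063)³) = 1.5×10⁵
Qc = 1.5×10⁵ < Kc = 1.9×10⁶, so the forward reaction proceeds.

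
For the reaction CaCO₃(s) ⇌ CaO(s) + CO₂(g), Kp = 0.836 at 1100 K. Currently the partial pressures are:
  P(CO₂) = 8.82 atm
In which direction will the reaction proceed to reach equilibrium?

(CaCO₃, CaO are pure solids — omitted from Qp.)
Qp = P(CO₂) = 8.82
Qp = 8.82 > Kp = 0.836, so the reverse reaction proceeds.

to the left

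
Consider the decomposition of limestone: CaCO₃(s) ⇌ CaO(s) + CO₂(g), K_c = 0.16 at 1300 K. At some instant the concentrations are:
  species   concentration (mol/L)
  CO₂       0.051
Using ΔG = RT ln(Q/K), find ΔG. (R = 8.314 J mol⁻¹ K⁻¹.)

ΔG = -12.4 kJ/mol

(CaCO₃, CaO are pure solids — omitted from Q_c.)
Q_c = [CO₂] = 0.0510
ΔG = RT ln(Q_c/K_c) = (8.314 J mol⁻¹ K⁻¹)(1300 K) × ln(0.0510/0.16)
   = (10.81 kJ/mol)(-1.143) = -12.4 kJ/mol
ΔG < 0, so the forward reaction is spontaneous (proceeds forward).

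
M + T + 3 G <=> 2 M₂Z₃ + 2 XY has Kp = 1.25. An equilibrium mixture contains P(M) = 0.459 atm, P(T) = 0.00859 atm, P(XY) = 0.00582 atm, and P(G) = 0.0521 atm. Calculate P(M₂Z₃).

At equilibrium, Kp = P(M₂Z₃)²·P(XY)² / (P(M)·P(T)·P(G)³) = 1.25.
(P(M₂Z₃))²·(0.00582)² / ((0.459)·(0.00859)·(0.0521)³) = 1.25
P(M₂Z₃)² = 0.0206 ⇒ P(M₂Z₃) = 0.143 atm

P(M₂Z₃) = 0.143 atm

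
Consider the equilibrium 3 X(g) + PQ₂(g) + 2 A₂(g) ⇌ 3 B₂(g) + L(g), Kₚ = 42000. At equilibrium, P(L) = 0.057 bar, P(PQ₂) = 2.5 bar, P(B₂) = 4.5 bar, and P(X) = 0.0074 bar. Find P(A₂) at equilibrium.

At equilibrium, Kₚ = P(B₂)³·P(L) / (P(X)³·P(PQ₂)·P(A₂)²) = 42000.
(4.5)³·(0.057) / ((0.0074)³·(2.5)·(P(A₂))²) = 42000
P(A₂)² = 122 ⇒ P(A₂) = 11 bar

P(A₂) = 11 bar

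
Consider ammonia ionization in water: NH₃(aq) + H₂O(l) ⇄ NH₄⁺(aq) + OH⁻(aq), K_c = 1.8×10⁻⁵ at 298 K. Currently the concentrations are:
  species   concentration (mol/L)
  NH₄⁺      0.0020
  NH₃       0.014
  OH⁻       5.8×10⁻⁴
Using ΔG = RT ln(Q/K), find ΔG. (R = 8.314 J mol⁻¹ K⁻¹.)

ΔG = 3.78 kJ/mol

(H₂O is a pure liquid — omitted from Q_c.)
Q_c = [NH₄⁺]·[OH⁻] / [NH₃] = (0.0020)·(5.8×10⁻⁴) / (0.014) = 8.29×10⁻⁵
ΔG = RT ln(Q_c/K_c) = (8.314 J mol⁻¹ K⁻¹)(298 K) × ln(8.29×10⁻⁵/1.8×10⁻⁵)
   = (2.478 kJ/mol)(1.527) = 3.78 kJ/mol
ΔG > 0, so the forward reaction is non-spontaneous (proceeds in reverse).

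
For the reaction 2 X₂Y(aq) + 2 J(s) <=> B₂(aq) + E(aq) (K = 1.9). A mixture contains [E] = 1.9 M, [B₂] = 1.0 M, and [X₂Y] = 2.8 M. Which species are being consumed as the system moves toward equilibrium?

X₂Y, J (reactants)

(J is a pure solid — omitted from Q.)
Q = [B₂]·[E] / [X₂Y]² = (1.0)·(1.9) / (2.8)² = 0.24
Q = 0.24 < K = 1.9: net forward reaction.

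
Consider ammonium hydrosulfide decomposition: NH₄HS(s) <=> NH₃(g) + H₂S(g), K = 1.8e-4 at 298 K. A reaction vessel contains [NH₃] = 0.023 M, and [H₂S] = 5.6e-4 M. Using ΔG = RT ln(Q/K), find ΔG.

(NH₄HS is a pure solid — omitted from Q.)
Q = [NH₃]·[H₂S] = (0.023)·(5.6e-4) = 1.29e-5
ΔG = RT ln(Q/K) = (8.314 J mol⁻¹ K⁻¹)(298 K) × ln(1.29e-5/1.8e-4)
   = (2.478 kJ/mol)(-2.636) = -6.53 kJ/mol
ΔG < 0, so the forward reaction is spontaneous (proceeds forward).

ΔG = -6.53 kJ/mol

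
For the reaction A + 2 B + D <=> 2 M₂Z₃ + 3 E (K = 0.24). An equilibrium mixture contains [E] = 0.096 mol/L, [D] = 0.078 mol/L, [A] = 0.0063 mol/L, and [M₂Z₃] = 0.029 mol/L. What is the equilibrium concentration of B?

At equilibrium, K = [M₂Z₃]²·[E]³ / ([A]·[B]²·[D]) = 0.24.
(0.029)²·(0.096)³ / ((0.0063)·([B])²·(0.078)) = 0.24
[B]² = 0.00631 ⇒ [B] = 0.079 mol/L

[B] = 0.079 mol/L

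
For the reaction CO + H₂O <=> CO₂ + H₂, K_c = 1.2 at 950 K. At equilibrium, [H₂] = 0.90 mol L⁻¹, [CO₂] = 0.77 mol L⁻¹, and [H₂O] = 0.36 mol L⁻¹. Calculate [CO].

At equilibrium, K_c = [CO₂]·[H₂] / ([CO]·[H₂O]) = 1.2.
(0.77)·(0.90) / (([CO])·(0.36)) = 1.2
[CO] = 1.60 = 1.6 mol L⁻¹

[CO] = 1.6 mol L⁻¹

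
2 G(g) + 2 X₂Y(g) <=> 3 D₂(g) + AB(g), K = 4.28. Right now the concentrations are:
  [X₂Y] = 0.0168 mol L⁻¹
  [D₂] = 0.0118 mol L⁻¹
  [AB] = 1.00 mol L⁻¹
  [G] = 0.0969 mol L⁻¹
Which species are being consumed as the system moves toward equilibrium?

Q = [D₂]³·[AB] / ([G]²·[X₂Y]²) = (0.0118)³·(1.00) / ((0.0969)²·(0.0168)²) = 0.620
Q = 0.620 < K = 4.28: net forward reaction.

G, X₂Y (reactants)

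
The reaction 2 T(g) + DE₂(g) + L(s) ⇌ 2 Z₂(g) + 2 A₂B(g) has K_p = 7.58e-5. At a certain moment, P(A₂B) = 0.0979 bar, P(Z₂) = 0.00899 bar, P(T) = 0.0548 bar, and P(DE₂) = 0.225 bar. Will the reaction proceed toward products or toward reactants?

to the left

(L is a pure solid — omitted from Q_p.)
Q_p = P(Z₂)²·P(A₂B)² / (P(T)²·P(DE₂)) = (0.00899)²·(0.0979)² / ((0.0548)²·(0.225)) = 0.00115
Q_p = 0.00115 > K_p = 7.58e-5, so the reverse reaction proceeds.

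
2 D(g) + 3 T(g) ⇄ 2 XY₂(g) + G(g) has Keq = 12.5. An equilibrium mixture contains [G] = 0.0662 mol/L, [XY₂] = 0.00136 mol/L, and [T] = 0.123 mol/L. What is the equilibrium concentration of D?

At equilibrium, Keq = [XY₂]²·[G] / ([D]²·[T]³) = 12.5.
(0.00136)²·(0.0662) / (([D])²·(0.123)³) = 12.5
[D]² = 5.26×10⁻⁶ ⇒ [D] = 0.00229 mol/L

[D] = 0.00229 mol/L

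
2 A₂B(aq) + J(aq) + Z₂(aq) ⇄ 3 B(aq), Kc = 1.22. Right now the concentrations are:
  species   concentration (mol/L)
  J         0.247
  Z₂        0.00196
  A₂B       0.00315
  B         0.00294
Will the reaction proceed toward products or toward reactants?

Qc = [B]³ / ([A₂B]²·[J]·[Z₂]) = (0.00294)³ / ((0.00315)²·(0.247)·(0.00196)) = 5.29
Qc = 5.29 > Kc = 1.22, so the reverse reaction proceeds.

toward reactants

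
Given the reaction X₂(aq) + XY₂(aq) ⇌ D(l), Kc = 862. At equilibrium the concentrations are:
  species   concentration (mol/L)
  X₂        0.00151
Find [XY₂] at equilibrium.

(D is a pure liquid — omitted from Kc.)
At equilibrium, Kc = 1 / ([X₂]·[XY₂]) = 862.
1 / ((0.00151)·([XY₂])) = 862
[XY₂] = 0.768 mol/L

[XY₂] = 0.768 mol/L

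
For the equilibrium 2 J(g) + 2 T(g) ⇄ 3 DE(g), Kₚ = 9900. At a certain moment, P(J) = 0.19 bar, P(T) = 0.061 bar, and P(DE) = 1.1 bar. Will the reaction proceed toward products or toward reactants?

no net change (already at equilibrium)

Qₚ = P(DE)³ / (P(J)²·P(T)²) = (1.1)³ / ((0.19)²·(0.061)²) = 9900
Qₚ = 9900 = Kₚ, so the system is already at equilibrium.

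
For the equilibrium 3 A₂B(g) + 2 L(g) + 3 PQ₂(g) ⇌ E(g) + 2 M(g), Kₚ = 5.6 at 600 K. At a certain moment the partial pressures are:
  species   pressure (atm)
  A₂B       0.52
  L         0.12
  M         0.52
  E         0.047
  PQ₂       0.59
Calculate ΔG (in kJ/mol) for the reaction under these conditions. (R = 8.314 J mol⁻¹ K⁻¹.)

Qₚ = P(E)·P(M)² / (P(A₂B)³·P(L)²·P(PQ₂)³) = (0.047)·(0.52)² / ((0.52)³·(0.12)²·(0.59)³) = 30.6
ΔG = RT ln(Qₚ/Kₚ) = (8.314 J mol⁻¹ K⁻¹)(600 K) × ln(30.6/5.6)
   = (4.988 kJ/mol)(1.698) = 8.47 kJ/mol
ΔG > 0, so the forward reaction is non-spontaneous (proceeds in reverse).

ΔG = 8.47 kJ/mol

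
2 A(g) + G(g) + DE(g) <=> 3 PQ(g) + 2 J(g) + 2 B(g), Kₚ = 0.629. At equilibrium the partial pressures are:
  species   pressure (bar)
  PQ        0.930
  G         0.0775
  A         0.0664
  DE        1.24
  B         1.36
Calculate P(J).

P(J) = 0.0134 bar

At equilibrium, Kₚ = P(PQ)³·P(J)²·P(B)² / (P(A)²·P(G)·P(DE)) = 0.629.
(0.930)³·(P(J))²·(1.36)² / ((0.0664)²·(0.0775)·(1.24)) = 0.629
P(J)² = 1.79×10⁻⁴ ⇒ P(J) = 0.0134 bar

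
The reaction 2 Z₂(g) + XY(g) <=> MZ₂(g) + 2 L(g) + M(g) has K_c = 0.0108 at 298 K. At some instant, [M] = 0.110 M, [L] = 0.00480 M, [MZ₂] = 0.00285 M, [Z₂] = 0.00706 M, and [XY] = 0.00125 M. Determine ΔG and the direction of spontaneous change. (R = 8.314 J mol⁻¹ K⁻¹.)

ΔG = 5.88 kJ/mol; the forward reaction is non-spontaneous

Q_c = [MZ₂]·[L]²·[M] / ([Z₂]²·[XY]) = (0.00285)·(0.00480)²·(0.110) / ((0.00706)²·(0.00125)) = 0.116
ΔG = RT ln(Q_c/K_c) = (8.314 J mol⁻¹ K⁻¹)(298 K) × ln(0.116/0.0108)
   = (2.478 kJ/mol)(2.374) = 5.88 kJ/mol
ΔG > 0, so the forward reaction is non-spontaneous (proceeds in reverse).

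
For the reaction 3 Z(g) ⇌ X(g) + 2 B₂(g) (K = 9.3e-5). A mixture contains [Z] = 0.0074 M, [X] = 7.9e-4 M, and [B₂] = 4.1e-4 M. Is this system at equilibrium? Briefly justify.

Q = [X]·[B₂]² / [Z]³ = (7.9e-4)·(4.1e-4)² / (0.0074)³ = 3.3e-4
Q = 3.3e-4 > K = 9.3e-5: net reverse reaction.

no; Q > K, reaction proceeds in reverse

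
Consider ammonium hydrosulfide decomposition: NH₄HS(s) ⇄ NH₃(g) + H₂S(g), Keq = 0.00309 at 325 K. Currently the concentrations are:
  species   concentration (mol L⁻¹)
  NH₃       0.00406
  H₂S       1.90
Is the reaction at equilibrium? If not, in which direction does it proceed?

(NH₄HS is a pure solid — omitted from Q.)
Q = [NH₃]·[H₂S] = (0.00406)·(1.90) = 0.00771
Q = 0.00771 > Keq = 0.00309, so the reverse reaction proceeds.

reverse (toward reactants)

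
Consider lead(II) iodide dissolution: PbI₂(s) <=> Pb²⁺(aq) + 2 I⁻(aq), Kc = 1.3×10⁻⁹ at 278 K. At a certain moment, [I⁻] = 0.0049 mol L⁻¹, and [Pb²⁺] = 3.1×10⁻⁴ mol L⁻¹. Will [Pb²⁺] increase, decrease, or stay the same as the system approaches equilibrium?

decrease

(PbI₂ is a pure solid — omitted from Qc.)
Qc = [Pb²⁺]·[I⁻]² = (3.1×10⁻⁴)·(0.0049)² = 7.4×10⁻⁹
Qc = 7.4×10⁻⁹ > Kc = 1.3×10⁻⁹: net reverse reaction.
Pb²⁺ is a product, so it decreases.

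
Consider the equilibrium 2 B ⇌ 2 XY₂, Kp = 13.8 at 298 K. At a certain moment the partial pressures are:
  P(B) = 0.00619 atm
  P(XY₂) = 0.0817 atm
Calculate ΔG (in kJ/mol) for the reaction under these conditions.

Qp = P(XY₂)² / P(B)² = (0.0817)² / (0.00619)² = 174
ΔG = RT ln(Qp/Kp) = (8.314 J mol⁻¹ K⁻¹)(298 K) × ln(174/13.8)
   = (2.478 kJ/mol)(2.534) = 6.28 kJ/mol
ΔG > 0, so the forward reaction is non-spontaneous (proceeds in reverse).

ΔG = 6.28 kJ/mol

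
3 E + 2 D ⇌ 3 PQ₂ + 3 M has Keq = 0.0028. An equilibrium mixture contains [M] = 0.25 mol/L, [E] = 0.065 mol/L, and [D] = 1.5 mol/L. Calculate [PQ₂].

At equilibrium, Keq = [PQ₂]³·[M]³ / ([E]³·[D]²) = 0.0028.
([PQ₂])³·(0.25)³ / ((0.065)³·(1.5)²) = 0.0028
[PQ₂]³ = 1.11e-4 ⇒ [PQ₂] = 0.048 mol/L

[PQ₂] = 0.048 mol/L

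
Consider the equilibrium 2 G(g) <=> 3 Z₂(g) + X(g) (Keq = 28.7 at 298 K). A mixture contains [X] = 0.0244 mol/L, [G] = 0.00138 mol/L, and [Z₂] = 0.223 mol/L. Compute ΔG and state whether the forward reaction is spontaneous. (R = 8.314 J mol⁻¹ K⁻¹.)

ΔG = 3.96 kJ/mol; the forward reaction is non-spontaneous

Q = [Z₂]³·[X] / [G]² = (0.223)³·(0.0244) / (0.00138)² = 142
ΔG = RT ln(Q/Keq) = (8.314 J mol⁻¹ K⁻¹)(298 K) × ln(142/28.7)
   = (2.478 kJ/mol)(1.599) = 3.96 kJ/mol
ΔG > 0, so the forward reaction is non-spontaneous (proceeds in reverse).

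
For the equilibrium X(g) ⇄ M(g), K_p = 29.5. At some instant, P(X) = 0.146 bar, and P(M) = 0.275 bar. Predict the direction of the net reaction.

to the right

Q_p = P(M) / P(X) = (0.275) / (0.146) = 1.88
Q_p = 1.88 < K_p = 29.5, so the forward reaction proceeds.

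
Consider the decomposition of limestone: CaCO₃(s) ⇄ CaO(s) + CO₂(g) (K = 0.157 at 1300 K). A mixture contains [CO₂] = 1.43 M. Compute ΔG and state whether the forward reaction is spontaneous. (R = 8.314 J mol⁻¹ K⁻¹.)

(CaCO₃, CaO are pure solids — omitted from Q.)
Q = [CO₂] = 1.43
ΔG = RT ln(Q/K) = (8.314 J mol⁻¹ K⁻¹)(1300 K) × ln(1.43/0.157)
   = (10.81 kJ/mol)(2.209) = 23.9 kJ/mol
ΔG > 0, so the forward reaction is non-spontaneous (proceeds in reverse).

ΔG = 23.9 kJ/mol; the forward reaction is non-spontaneous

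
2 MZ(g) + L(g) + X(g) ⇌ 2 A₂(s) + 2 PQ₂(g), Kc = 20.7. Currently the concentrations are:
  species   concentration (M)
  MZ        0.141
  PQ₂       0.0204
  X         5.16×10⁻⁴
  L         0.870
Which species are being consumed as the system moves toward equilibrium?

A₂, PQ₂ (products)

(A₂ is a pure solid — omitted from Qc.)
Qc = [PQ₂]² / ([MZ]²·[L]·[X]) = (0.0204)² / ((0.141)²·(0.870)·(5.16×10⁻⁴)) = 46.6
Qc = 46.6 > Kc = 20.7: net reverse reaction.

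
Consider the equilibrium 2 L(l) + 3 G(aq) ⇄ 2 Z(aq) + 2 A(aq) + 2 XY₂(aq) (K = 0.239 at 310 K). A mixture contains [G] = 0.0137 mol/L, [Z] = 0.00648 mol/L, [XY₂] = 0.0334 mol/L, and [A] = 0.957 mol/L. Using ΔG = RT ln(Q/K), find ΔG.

(L is a pure liquid — omitted from Q.)
Q = [Z]²·[A]²·[XY₂]² / [G]³ = (0.00648)²·(0.957)²·(0.0334)² / (0.0137)³ = 0.0167
ΔG = RT ln(Q/K) = (8.314 J mol⁻¹ K⁻¹)(310 K) × ln(0.0167/0.239)
   = (2.577 kJ/mol)(-2.661) = -6.86 kJ/mol
ΔG < 0, so the forward reaction is spontaneous (proceeds forward).

ΔG = -6.86 kJ/mol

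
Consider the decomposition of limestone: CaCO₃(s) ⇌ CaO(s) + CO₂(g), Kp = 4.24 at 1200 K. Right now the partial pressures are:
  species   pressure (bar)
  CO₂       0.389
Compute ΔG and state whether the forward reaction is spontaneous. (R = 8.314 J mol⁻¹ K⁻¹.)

ΔG = -23.8 kJ/mol; the forward reaction is spontaneous

(CaCO₃, CaO are pure solids — omitted from Qp.)
Qp = P(CO₂) = 0.389
ΔG = RT ln(Qp/Kp) = (8.314 J mol⁻¹ K⁻¹)(1200 K) × ln(0.389/4.24)
   = (9.977 kJ/mol)(-2.389) = -23.8 kJ/mol
ΔG < 0, so the forward reaction is spontaneous (proceeds forward).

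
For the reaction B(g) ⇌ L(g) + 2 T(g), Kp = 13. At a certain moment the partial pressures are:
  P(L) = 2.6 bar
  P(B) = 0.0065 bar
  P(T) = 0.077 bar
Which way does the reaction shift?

toward products

Qp = P(L)·P(T)² / P(B) = (2.6)·(0.077)² / (0.0065) = 2.4
Qp = 2.4 < Kp = 13, so the forward reaction proceeds.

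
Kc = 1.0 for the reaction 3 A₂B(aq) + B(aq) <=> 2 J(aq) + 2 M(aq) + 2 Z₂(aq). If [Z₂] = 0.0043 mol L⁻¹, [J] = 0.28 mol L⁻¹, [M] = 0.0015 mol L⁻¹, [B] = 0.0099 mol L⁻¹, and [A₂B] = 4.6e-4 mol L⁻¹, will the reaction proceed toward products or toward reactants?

toward reactants

Qc = [J]²·[M]²·[Z₂]² / ([A₂B]³·[B]) = (0.28)²·(0.0015)²·(0.0043)² / ((4.6e-4)³·(0.0099)) = 3.4
Qc = 3.4 > Kc = 1.0, so the reverse reaction proceeds.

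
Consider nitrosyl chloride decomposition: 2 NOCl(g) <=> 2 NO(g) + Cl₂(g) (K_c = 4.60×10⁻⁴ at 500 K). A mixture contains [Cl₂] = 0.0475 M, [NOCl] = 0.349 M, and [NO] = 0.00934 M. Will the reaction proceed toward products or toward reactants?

Q_c = [NO]²·[Cl₂] / [NOCl]² = (0.00934)²·(0.0475) / (0.349)² = 3.40×10⁻⁵
Q_c = 3.40×10⁻⁵ < K_c = 4.60×10⁻⁴, so the forward reaction proceeds.

in the forward direction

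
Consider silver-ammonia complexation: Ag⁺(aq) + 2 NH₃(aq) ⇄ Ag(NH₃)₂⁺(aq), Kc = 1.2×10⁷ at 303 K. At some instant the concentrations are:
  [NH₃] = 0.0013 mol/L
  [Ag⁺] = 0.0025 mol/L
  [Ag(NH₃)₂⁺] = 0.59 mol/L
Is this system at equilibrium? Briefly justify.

Qc = [Ag(NH₃)₂⁺] / ([Ag⁺]·[NH₃]²) = (0.59) / ((0.0025)·(0.0013)²) = 1.4×10⁸
Qc = 1.4×10⁸ > Kc = 1.2×10⁷: net reverse reaction.

no; Q > K, reaction proceeds in reverse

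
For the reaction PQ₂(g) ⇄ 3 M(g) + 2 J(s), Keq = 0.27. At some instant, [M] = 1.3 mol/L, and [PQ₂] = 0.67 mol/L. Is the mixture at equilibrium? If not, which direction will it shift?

(J is a pure solid — omitted from Q.)
Q = [M]³ / [PQ₂] = (1.3)³ / (0.67) = 3.3
Q = 3.3 > Keq = 0.27: net reverse reaction.

no; Q > K, reaction proceeds in reverse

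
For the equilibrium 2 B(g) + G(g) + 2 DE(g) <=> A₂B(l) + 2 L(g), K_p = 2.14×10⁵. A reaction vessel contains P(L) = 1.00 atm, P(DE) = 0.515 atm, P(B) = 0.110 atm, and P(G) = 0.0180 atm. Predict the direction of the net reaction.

forward (toward products)

(A₂B is a pure liquid — omitted from Q_p.)
Q_p = P(L)² / (P(B)²·P(G)·P(DE)²) = (1.00)² / ((0.110)²·(0.0180)·(0.515)²) = 17300
Q_p = 17300 < K_p = 2.14×10⁵, so the forward reaction proceeds.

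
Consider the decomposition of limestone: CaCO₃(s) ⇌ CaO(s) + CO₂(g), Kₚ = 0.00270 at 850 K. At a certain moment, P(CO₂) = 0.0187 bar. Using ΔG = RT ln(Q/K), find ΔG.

(CaCO₃, CaO are pure solids — omitted from Qₚ.)
Qₚ = P(CO₂) = 0.0187
ΔG = RT ln(Qₚ/Kₚ) = (8.314 J mol⁻¹ K⁻¹)(850 K) × ln(0.0187/0.00270)
   = (7.067 kJ/mol)(1.935) = 13.7 kJ/mol
ΔG > 0, so the forward reaction is non-spontaneous (proceeds in reverse).

ΔG = 13.7 kJ/mol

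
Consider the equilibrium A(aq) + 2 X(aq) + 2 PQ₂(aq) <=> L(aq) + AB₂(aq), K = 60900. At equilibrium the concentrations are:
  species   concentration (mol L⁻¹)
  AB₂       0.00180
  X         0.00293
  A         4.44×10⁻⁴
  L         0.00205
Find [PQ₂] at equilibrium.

[PQ₂] = 0.126 mol L⁻¹

At equilibrium, K = [L]·[AB₂] / ([A]·[X]²·[PQ₂]²) = 60900.
(0.00205)·(0.00180) / ((4.44×10⁻⁴)·(0.00293)²·([PQ₂])²) = 60900
[PQ₂]² = 0.0159 ⇒ [PQ₂] = 0.126 mol L⁻¹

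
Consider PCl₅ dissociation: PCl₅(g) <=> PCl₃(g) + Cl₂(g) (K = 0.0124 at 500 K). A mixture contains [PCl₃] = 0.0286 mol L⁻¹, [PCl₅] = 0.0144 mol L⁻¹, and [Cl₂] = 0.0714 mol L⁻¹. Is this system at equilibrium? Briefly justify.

no; Q > K, reaction proceeds in reverse

Q = [PCl₃]·[Cl₂] / [PCl₅] = (0.0286)·(0.0714) / (0.0144) = 0.142
Q = 0.142 > K = 0.0124: net reverse reaction.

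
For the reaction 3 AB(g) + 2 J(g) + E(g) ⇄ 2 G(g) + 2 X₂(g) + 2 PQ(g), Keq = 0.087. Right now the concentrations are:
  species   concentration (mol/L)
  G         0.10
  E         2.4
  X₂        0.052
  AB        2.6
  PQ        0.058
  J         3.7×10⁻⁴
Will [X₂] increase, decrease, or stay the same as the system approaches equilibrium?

Q = [G]²·[X₂]²·[PQ]² / ([AB]³·[J]²·[E]) = (0.10)²·(0.052)²·(0.058)² / ((2.6)³·(3.7×10⁻⁴)²·(2.4)) = 0.016
Q = 0.016 < Keq = 0.087: net forward reaction.
X₂ is a product, so it increases.

increase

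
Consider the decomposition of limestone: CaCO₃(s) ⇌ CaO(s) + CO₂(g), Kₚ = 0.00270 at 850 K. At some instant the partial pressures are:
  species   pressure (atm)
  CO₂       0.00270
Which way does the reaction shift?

(CaCO₃, CaO are pure solids — omitted from Qₚ.)
Qₚ = P(CO₂) = 0.00270
Qₚ = 0.00270 = Kₚ, so the system is already at equilibrium.

neither direction; the system is at equilibrium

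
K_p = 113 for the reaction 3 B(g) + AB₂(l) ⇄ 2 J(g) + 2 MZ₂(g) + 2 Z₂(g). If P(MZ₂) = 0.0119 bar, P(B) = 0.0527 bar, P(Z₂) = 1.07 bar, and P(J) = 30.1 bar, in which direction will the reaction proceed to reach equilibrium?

(AB₂ is a pure liquid — omitted from Q_p.)
Q_p = P(J)²·P(MZ₂)²·P(Z₂)² / P(B)³ = (30.1)²·(0.0119)²·(1.07)² / (0.0527)³ = 1000
Q_p = 1000 > K_p = 113, so the reverse reaction proceeds.

in the reverse direction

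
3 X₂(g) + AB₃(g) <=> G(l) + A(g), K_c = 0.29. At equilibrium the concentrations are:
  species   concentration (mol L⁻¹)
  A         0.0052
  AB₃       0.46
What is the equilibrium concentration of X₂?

(G is a pure liquid — omitted from K_c.)
At equilibrium, K_c = [A] / ([X₂]³·[AB₃]) = 0.29.
(0.0052) / (([X₂])³·(0.46)) = 0.29
[X₂]³ = 0.0390 ⇒ [X₂] = 0.34 mol L⁻¹

[X₂] = 0.34 mol L⁻¹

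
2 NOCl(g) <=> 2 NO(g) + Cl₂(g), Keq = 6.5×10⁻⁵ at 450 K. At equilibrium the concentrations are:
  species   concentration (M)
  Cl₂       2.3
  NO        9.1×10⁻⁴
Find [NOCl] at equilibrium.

[NOCl] = 0.17 M

At equilibrium, Keq = [NO]²·[Cl₂] / [NOCl]² = 6.5×10⁻⁵.
(9.1×10⁻⁴)²·(2.3) / ([NOCl])² = 6.5×10⁻⁵
[NOCl]² = 0.0293 ⇒ [NOCl] = 0.17 M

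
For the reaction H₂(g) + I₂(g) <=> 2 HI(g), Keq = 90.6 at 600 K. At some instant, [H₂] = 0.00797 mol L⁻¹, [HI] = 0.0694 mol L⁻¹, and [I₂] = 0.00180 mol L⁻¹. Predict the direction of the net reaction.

in the reverse direction

Q = [HI]² / ([H₂]·[I₂]) = (0.0694)² / ((0.00797)·(0.00180)) = 336
Q = 336 > Keq = 90.6, so the reverse reaction proceeds.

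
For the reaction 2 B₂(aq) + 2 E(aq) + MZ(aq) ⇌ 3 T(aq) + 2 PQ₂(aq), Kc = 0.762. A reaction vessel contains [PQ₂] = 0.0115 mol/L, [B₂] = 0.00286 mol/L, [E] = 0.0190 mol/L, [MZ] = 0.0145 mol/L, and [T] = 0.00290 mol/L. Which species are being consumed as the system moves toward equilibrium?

Qc = [T]³·[PQ₂]² / ([B₂]²·[E]²·[MZ]) = (0.00290)³·(0.0115)² / ((0.00286)²·(0.0190)²·(0.0145)) = 0.0753
Qc = 0.0753 < Kc = 0.762: net forward reaction.

B₂, E, MZ (reactants)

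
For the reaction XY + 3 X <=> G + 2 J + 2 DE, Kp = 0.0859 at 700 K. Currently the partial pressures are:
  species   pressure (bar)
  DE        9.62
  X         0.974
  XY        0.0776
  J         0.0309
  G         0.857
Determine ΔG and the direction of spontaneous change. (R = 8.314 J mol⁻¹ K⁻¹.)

Qp = P(G)·P(J)²·P(DE)² / (P(XY)·P(X)³) = (0.857)·(0.0309)²·(9.62)² / ((0.0776)·(0.974)³) = 1.06
ΔG = RT ln(Qp/Kp) = (8.314 J mol⁻¹ K⁻¹)(700 K) × ln(1.06/0.0859)
   = (5.820 kJ/mol)(2.513) = 14.6 kJ/mol
ΔG > 0, so the forward reaction is non-spontaneous (proceeds in reverse).

ΔG = 14.6 kJ/mol; the forward reaction is non-spontaneous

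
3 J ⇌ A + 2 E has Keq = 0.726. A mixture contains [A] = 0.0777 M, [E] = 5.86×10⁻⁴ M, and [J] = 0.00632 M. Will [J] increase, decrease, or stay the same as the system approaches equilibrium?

Q = [A]·[E]² / [J]³ = (0.0777)·(5.86×10⁻⁴)² / (0.00632)³ = 0.106
Q = 0.106 < Keq = 0.726: net forward reaction.
J is a reactant, so it decreases.

decrease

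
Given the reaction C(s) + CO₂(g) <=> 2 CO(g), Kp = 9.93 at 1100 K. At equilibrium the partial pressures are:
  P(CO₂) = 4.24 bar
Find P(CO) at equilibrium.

P(CO) = 6.49 bar

(C is a pure solid — omitted from Kp.)
At equilibrium, Kp = P(CO)² / P(CO₂) = 9.93.
(P(CO))² / (4.24) = 9.93
P(CO)² = 42.1 ⇒ P(CO) = 6.49 bar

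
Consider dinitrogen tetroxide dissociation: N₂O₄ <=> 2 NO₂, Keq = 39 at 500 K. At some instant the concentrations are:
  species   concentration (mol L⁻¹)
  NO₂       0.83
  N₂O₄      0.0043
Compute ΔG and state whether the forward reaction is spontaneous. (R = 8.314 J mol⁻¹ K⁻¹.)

Q = [NO₂]² / [N₂O₄] = (0.83)² / (0.0043) = 160
ΔG = RT ln(Q/Keq) = (8.314 J mol⁻¹ K⁻¹)(500 K) × ln(160/39)
   = (4.157 kJ/mol)(1.412) = 5.87 kJ/mol
ΔG > 0, so the forward reaction is non-spontaneous (proceeds in reverse).

ΔG = 5.87 kJ/mol; the forward reaction is non-spontaneous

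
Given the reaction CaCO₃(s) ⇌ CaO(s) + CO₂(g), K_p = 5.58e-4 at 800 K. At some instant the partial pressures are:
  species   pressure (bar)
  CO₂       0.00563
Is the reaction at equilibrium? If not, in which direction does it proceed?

in the reverse direction

(CaCO₃, CaO are pure solids — omitted from Q_p.)
Q_p = P(CO₂) = 0.00563
Q_p = 0.00563 > K_p = 5.58e-4, so the reverse reaction proceeds.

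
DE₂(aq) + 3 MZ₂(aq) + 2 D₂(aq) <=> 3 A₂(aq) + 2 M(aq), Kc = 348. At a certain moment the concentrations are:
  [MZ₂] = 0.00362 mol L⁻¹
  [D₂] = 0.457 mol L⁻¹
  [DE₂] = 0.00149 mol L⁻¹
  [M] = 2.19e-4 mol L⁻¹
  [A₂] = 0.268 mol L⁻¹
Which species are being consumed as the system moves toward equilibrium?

Qc = [A₂]³·[M]² / ([DE₂]·[MZ₂]³·[D₂]²) = (0.268)³·(2.19e-4)² / ((0.00149)·(0.00362)³·(0.457)²) = 62.5
Qc = 62.5 < Kc = 348: net forward reaction.

DE₂, MZ₂, D₂ (reactants)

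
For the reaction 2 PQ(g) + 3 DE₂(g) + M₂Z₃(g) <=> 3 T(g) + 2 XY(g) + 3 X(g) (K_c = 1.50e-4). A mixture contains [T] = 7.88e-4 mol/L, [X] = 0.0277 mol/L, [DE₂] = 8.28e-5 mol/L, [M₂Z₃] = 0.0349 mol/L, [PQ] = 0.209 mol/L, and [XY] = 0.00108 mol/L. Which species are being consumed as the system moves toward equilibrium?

PQ, DE₂, M₂Z₃ (reactants)

Q_c = [T]³·[XY]²·[X]³ / ([PQ]²·[DE₂]³·[M₂Z₃]) = (7.88e-4)³·(0.00108)²·(0.0277)³ / ((0.209)²·(8.28e-5)³·(0.0349)) = 1.40e-5
Q_c = 1.40e-5 < K_c = 1.50e-4: net forward reaction.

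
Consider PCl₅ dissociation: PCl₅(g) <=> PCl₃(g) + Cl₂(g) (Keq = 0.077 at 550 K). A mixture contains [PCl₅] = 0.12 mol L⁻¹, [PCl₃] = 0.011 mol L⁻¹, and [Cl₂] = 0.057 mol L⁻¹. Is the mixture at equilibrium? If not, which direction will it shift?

Q = [PCl₃]·[Cl₂] / [PCl₅] = (0.011)·(0.057) / (0.12) = 0.0052
Q = 0.0052 < Keq = 0.077: net forward reaction.

no; Q < K, reaction proceeds forward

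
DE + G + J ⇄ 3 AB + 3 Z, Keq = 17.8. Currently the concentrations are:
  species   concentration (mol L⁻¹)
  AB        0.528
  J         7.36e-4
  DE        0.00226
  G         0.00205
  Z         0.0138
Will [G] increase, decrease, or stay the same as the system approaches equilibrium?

increase

Q = [AB]³·[Z]³ / ([DE]·[G]·[J]) = (0.528)³·(0.0138)³ / ((0.00226)·(0.00205)·(7.36e-4)) = 113
Q = 113 > Keq = 17.8: net reverse reaction.
G is a reactant, so it increases.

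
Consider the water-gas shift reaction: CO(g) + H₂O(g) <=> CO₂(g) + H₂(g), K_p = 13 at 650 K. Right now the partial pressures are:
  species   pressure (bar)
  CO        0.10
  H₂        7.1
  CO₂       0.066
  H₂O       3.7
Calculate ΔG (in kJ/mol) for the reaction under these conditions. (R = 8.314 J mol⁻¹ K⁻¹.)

Q_p = P(CO₂)·P(H₂) / (P(CO)·P(H₂O)) = (0.066)·(7.1) / ((0.10)·(3.7)) = 1.27
ΔG = RT ln(Q_p/K_p) = (8.314 J mol⁻¹ K⁻¹)(650 K) × ln(1.27/13)
   = (5.404 kJ/mol)(-2.326) = -12.6 kJ/mol
ΔG < 0, so the forward reaction is spontaneous (proceeds forward).

ΔG = -12.6 kJ/mol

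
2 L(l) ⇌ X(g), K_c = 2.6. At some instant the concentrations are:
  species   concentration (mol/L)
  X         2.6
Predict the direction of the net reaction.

at equilibrium

(L is a pure liquid — omitted from Q_c.)
Q_c = [X] = 2.6
Q_c = 2.6 = K_c, so the system is already at equilibrium.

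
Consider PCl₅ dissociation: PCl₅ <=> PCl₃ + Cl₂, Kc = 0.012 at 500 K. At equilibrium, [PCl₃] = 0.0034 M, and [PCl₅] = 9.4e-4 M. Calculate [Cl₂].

[Cl₂] = 0.0033 M

At equilibrium, Kc = [PCl₃]·[Cl₂] / [PCl₅] = 0.012.
(0.0034)·([Cl₂]) / (9.4e-4) = 0.012
[Cl₂] = 0.00332 = 0.0033 M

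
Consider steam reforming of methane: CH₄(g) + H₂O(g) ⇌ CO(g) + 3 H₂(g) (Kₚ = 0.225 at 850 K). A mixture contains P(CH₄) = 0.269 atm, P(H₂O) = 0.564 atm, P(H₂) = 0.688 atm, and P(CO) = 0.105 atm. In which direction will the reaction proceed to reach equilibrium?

Qₚ = P(CO)·P(H₂)³ / (P(CH₄)·P(H₂O)) = (0.105)·(0.688)³ / ((0.269)·(0.564)) = 0.225
Qₚ = 0.225 = Kₚ, so the system is already at equilibrium.

no net change (already at equilibrium)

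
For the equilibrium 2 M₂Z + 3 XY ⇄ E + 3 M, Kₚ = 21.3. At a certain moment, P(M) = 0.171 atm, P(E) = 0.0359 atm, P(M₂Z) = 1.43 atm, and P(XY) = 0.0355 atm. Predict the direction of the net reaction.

forward (toward products)

Qₚ = P(E)·P(M)³ / (P(M₂Z)²·P(XY)³) = (0.0359)·(0.171)³ / ((1.43)²·(0.0355)³) = 1.96
Qₚ = 1.96 < Kₚ = 21.3, so the forward reaction proceeds.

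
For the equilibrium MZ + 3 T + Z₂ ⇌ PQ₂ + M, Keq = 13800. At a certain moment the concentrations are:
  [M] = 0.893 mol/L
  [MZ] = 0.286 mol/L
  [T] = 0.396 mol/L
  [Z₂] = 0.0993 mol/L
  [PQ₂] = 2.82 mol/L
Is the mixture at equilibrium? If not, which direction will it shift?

Q = [PQ₂]·[M] / ([MZ]·[T]³·[Z₂]) = (2.82)·(0.893) / ((0.286)·(0.396)³·(0.0993)) = 1430
Q = 1430 < Keq = 13800: net forward reaction.

no; Q < K, reaction proceeds forward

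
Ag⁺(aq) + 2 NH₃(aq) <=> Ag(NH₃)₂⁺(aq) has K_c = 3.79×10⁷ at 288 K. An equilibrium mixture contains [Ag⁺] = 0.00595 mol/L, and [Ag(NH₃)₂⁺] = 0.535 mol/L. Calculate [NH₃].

[NH₃] = 0.00154 mol/L

At equilibrium, K_c = [Ag(NH₃)₂⁺] / ([Ag⁺]·[NH₃]²) = 3.79×10⁷.
(0.535) / ((0.00595)·([NH₃])²) = 3.79×10⁷
[NH₃]² = 2.37×10⁻⁶ ⇒ [NH₃] = 0.00154 mol/L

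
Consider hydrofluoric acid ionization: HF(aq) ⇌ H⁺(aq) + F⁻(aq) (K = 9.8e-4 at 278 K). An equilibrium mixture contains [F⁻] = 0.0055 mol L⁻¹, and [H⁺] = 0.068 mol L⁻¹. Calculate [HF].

At equilibrium, K = [H⁺]·[F⁻] / [HF] = 9.8e-4.
(0.068)·(0.0055) / ([HF]) = 9.8e-4
[HF] = 0.382 = 0.38 mol L⁻¹

[HF] = 0.38 mol L⁻¹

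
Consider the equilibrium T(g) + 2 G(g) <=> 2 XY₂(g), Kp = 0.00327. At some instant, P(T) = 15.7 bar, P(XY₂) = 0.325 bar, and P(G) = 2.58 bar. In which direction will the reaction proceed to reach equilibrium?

Qp = P(XY₂)² / (P(T)·P(G)²) = (0.325)² / ((15.7)·(2.58)²) = 0.00101
Qp = 0.00101 < Kp = 0.00327, so the forward reaction proceeds.

toward products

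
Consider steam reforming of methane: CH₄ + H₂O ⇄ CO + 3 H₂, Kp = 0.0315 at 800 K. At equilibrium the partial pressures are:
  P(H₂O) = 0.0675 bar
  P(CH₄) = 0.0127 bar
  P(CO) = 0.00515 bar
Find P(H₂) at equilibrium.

P(H₂) = 0.174 bar

At equilibrium, Kp = P(CO)·P(H₂)³ / (P(CH₄)·P(H₂O)) = 0.0315.
(0.00515)·(P(H₂))³ / ((0.0127)·(0.0675)) = 0.0315
P(H₂)³ = 0.00524 ⇒ P(H₂) = 0.174 bar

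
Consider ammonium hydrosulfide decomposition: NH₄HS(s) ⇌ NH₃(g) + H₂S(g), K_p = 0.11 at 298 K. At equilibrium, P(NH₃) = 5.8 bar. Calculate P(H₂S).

P(H₂S) = 0.019 bar

(NH₄HS is a pure solid — omitted from K_p.)
At equilibrium, K_p = P(NH₃)·P(H₂S) = 0.11.
(5.8)·(P(H₂S)) = 0.11
P(H₂S) = 0.0190 = 0.019 bar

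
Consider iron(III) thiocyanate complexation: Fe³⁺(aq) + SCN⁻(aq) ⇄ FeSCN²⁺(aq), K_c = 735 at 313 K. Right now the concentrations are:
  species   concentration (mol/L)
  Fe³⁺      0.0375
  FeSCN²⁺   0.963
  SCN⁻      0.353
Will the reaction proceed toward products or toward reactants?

to the right

Q_c = [FeSCN²⁺] / ([Fe³⁺]·[SCN⁻]) = (0.963) / ((0.0375)·(0.353)) = 72.7
Q_c = 72.7 < K_c = 735, so the forward reaction proceeds.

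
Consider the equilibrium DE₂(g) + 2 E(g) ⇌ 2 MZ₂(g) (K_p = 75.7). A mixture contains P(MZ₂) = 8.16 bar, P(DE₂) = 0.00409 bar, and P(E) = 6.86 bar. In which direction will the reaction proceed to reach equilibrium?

in the reverse direction

Q_p = P(MZ₂)² / (P(DE₂)·P(E)²) = (8.16)² / ((0.00409)·(6.86)²) = 346
Q_p = 346 > K_p = 75.7, so the reverse reaction proceeds.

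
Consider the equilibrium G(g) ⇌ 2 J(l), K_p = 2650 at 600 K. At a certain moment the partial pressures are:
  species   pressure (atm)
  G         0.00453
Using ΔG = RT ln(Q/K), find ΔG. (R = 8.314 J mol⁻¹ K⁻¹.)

ΔG = -12.4 kJ/mol

(J is a pure liquid — omitted from Q_p.)
Q_p = 1 / P(G) = 1 / (0.00453) = 221
ΔG = RT ln(Q_p/K_p) = (8.314 J mol⁻¹ K⁻¹)(600 K) × ln(221/2650)
   = (4.988 kJ/mol)(-2.484) = -12.4 kJ/mol
ΔG < 0, so the forward reaction is spontaneous (proceeds forward).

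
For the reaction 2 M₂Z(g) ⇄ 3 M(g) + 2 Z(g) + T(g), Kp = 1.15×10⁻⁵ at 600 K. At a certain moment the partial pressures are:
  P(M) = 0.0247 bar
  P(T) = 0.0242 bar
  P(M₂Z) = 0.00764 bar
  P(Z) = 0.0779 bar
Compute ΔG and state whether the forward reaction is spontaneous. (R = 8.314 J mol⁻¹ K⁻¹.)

ΔG = 5.95 kJ/mol; the forward reaction is non-spontaneous

Qp = P(M)³·P(Z)²·P(T) / P(M₂Z)² = (0.0247)³·(0.0779)²·(0.0242) / (0.00764)² = 3.79×10⁻⁵
ΔG = RT ln(Qp/Kp) = (8.314 J mol⁻¹ K⁻¹)(600 K) × ln(3.79×10⁻⁵/1.15×10⁻⁵)
   = (4.988 kJ/mol)(1.193) = 5.95 kJ/mol
ΔG > 0, so the forward reaction is non-spontaneous (proceeds in reverse).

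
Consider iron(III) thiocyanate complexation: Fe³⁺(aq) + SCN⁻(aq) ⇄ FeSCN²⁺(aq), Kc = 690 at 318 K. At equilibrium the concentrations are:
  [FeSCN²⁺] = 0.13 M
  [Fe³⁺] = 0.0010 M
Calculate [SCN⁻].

At equilibrium, Kc = [FeSCN²⁺] / ([Fe³⁺]·[SCN⁻]) = 690.
(0.13) / ((0.0010)·([SCN⁻])) = 690
[SCN⁻] = 0.188 = 0.19 M

[SCN⁻] = 0.19 M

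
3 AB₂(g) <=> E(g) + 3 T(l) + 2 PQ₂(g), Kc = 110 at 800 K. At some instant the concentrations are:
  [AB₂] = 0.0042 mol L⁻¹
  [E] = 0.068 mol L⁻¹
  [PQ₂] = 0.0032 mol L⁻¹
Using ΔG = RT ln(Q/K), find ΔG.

(T is a pure liquid — omitted from Qc.)
Qc = [E]·[PQ₂]² / [AB₂]³ = (0.068)·(0.0032)² / (0.0042)³ = 9.40
ΔG = RT ln(Qc/Kc) = (8.314 J mol⁻¹ K⁻¹)(800 K) × ln(9.40/110)
   = (6.651 kJ/mol)(-2.460) = -16.4 kJ/mol
ΔG < 0, so the forward reaction is spontaneous (proceeds forward).

ΔG = -16.4 kJ/mol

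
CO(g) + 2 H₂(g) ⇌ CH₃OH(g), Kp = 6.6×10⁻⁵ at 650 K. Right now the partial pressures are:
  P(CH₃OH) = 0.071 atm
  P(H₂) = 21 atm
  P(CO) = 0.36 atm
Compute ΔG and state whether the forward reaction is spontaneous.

Qp = P(CH₃OH) / (P(CO)·P(H₂)²) = (0.071) / ((0.36)·(21)²) = 4.47×10⁻⁴
ΔG = RT ln(Qp/Kp) = (8.314 J mol⁻¹ K⁻¹)(650 K) × ln(4.47×10⁻⁴/6.6×10⁻⁵)
   = (5.404 kJ/mol)(1.913) = 10.3 kJ/mol
ΔG > 0, so the forward reaction is non-spontaneous (proceeds in reverse).

ΔG = 10.3 kJ/mol; the forward reaction is non-spontaneous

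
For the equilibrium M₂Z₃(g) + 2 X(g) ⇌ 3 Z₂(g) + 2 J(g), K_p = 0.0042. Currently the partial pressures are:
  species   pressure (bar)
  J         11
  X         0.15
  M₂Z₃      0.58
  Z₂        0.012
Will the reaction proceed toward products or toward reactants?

reverse (toward reactants)

Q_p = P(Z₂)³·P(J)² / (P(M₂Z₃)·P(X)²) = (0.012)³·(11)² / ((0.58)·(0.15)²) = 0.016
Q_p = 0.016 > K_p = 0.0042, so the reverse reaction proceeds.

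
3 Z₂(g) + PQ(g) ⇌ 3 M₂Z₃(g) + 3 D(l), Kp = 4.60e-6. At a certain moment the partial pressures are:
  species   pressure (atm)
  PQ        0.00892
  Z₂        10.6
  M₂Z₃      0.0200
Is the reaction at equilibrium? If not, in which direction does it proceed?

(D is a pure liquid — omitted from Qp.)
Qp = P(M₂Z₃)³ / (P(Z₂)³·P(PQ)) = (0.0200)³ / ((10.6)³·(0.00892)) = 7.53e-7
Qp = 7.53e-7 < Kp = 4.60e-6, so the forward reaction proceeds.

toward products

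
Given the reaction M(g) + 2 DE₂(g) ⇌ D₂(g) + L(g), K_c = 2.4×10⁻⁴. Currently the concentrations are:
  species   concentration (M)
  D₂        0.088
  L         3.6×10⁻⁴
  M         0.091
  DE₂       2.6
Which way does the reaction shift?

Q_c = [D₂]·[L] / ([M]·[DE₂]²) = (0.088)·(3.6×10⁻⁴) / ((0.091)·(2.6)²) = 5.1×10⁻⁵
Q_c = 5.1×10⁻⁵ < K_c = 2.4×10⁻⁴, so the forward reaction proceeds.

toward products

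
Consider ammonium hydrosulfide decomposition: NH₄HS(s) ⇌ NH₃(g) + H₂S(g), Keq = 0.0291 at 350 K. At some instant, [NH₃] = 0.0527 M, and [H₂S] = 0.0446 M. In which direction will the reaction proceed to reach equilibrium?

(NH₄HS is a pure solid — omitted from Q.)
Q = [NH₃]·[H₂S] = (0.0527)·(0.0446) = 0.00235
Q = 0.00235 < Keq = 0.0291, so the forward reaction proceeds.

forward (toward products)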